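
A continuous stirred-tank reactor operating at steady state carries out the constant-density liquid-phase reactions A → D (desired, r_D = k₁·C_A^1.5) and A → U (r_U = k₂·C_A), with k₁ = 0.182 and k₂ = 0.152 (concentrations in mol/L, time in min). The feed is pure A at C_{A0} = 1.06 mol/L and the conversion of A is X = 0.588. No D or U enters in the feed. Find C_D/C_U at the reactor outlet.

Exit C_A = C_{A0}(1−X) = 1.06×0.412 = 0.4367 mol/L.
A CSTR operates uniformly at the exit composition, giving r_D = 0.05253 and r_U = 0.06638 (each k·C_A^n at C_A = 0.4367).
Overall selectivity = C_D/C_U = r_Dτ/(r_Uτ) = r_D/r_U = 0.791.

0.791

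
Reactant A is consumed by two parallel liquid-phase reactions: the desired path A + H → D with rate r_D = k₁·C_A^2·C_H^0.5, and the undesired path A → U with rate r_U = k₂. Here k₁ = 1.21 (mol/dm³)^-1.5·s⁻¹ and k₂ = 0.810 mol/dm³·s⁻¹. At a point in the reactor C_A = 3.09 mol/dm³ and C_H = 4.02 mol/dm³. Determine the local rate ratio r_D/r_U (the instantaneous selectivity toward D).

S_{D/U} = r_D/r_U = (k₁·C_A^2·C_H^0.5)/(k₂) = (k₁/k₂)·C_A^2·C_H^0.5.
= (1.21×3.090^2×4.020^0.5) / (0.810) = 23.16/0.8100 = 28.6.

28.6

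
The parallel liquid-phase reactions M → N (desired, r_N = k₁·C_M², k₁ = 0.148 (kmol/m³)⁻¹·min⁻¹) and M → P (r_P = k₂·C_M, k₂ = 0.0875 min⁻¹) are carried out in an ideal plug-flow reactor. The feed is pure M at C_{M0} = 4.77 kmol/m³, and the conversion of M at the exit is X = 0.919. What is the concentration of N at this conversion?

3.38 kmol/m³

C_M = C_{M0}(1−X) = 0.3864 kmol/m³.
Along a PFR/batch, dC_P/dC_M = −r_P/(r_N+r_P) = −k₂/(k₂+k₁·C_M).
Integrating from C_{M0} to C_M: C_P = (0.0875/0.148)·ln[(0.0875+0.148·4.77)/(0.0875+0.148·0.386)] = 0.5912·ln(0.7935/0.1447) = 1.006 kmol/m³.
Then C_N = (C_{M0}−C_M) − C_P = 4.384 − 1.006 = 3.377 kmol/m³.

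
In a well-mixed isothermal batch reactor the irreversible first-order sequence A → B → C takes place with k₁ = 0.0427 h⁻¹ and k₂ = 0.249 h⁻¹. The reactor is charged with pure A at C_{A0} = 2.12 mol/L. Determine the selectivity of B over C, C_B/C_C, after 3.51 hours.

1.94

For first-order series with pure A initially, C_B(t) = k₁C_{A0}/(k₂−k₁)·(e^(−k₁t) − e^(−k₂t)).
e^(−k₁t) = e^(−0.0427×3.51) = e^(−0.1499) = 0.8608; e^(−k₂t) = e^(−0.8740) = 0.4173.
C_B = 0.0427×2.12/(0.249−0.0427) × (0.8608−0.4173) = 0.4388×0.4435 = 0.1946 mol/L.
C_A = C_{A0}e^(−k₁t) = 1.825 mol/L, so C_C = C_{A0}−C_A−C_B = 0.1005 mol/L; C_B/C_C = 1.94.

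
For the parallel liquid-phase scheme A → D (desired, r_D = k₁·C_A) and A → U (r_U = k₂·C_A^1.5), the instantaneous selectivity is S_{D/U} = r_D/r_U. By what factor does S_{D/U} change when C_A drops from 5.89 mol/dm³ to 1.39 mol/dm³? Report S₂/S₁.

2.06

S_{D/U} = (k₁/k₂)·C_A^-0.5, so S₂/S₁ = (C_{A,2}/C_{A,1})^-0.5.
= (1.39/5.89)^(-0.5) = (0.2360)^(-0.5) = 2.06.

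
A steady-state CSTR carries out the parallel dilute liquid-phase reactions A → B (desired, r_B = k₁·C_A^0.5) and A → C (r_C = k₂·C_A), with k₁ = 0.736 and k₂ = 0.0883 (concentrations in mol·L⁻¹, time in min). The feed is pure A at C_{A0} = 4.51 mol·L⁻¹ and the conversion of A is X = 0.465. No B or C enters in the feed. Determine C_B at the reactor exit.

1.77 mol·L⁻¹

Exit C_A = C_{A0}(1−X) = 4.51×0.535 = 2.413 mol·L⁻¹.
A CSTR operates uniformly at the exit composition, giving r_B = 1.143 and r_C = 0.2131 (each k·C_A^n at C_A = 2.413).
Fraction of consumed A going to B: r_B/(r_B+r_C) = 0.8429.
C_B = 0.8429·C_{A0}·X = 0.8429×4.51×0.465 = 1.77 mol·L⁻¹.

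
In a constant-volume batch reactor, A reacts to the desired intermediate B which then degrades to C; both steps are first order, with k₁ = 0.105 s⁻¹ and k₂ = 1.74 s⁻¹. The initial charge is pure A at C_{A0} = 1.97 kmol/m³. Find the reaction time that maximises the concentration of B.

For first-order series the maximum of C_B occurs at t_opt = ln(k₂/k₁)/(k₂−k₁).
= ln(1.74/0.105)/(1.74−0.105) = ln(16.57)/1.635 = 2.808/1.635 = 1.72 s.

1.72 s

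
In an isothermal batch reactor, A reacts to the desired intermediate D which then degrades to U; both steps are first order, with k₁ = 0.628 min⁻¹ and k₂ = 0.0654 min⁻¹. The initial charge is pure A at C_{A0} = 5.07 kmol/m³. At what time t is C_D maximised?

4.02 min

The intermediate peaks when r₁ = r₂, i.e. k₁e^(−k₁t) = k₂e^(−k₂t), giving t_opt = ln(k₂/k₁)/(k₂−k₁).
= ln(0.0654/0.628)/(0.0654−0.628) = ln(0.1041)/-0.5626 = -2.262/-0.5626 = 4.02 min.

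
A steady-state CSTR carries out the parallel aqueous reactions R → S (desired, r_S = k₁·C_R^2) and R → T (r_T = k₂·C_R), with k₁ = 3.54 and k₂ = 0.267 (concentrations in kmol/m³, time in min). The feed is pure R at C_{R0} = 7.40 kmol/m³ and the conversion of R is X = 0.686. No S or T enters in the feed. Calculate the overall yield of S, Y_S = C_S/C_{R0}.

0.664

Exit C_R = C_{R0}(1−X) = 7.40×0.314 = 2.324 kmol/m³.
In a CSTR the entire volume is at exit conditions, so r_S = 3.54×2.324^2 = 19.11 and r_T = 0.267×2.324 = 0.6204.
Fraction of consumed R going to S: r_S/(r_S+r_T) = 0.9686.
C_S = 0.9686·C_{R0}·X = 0.9686×7.40×0.686 = 4.92 kmol/m³; Y_S = C_S/C_{R0} = 0.664.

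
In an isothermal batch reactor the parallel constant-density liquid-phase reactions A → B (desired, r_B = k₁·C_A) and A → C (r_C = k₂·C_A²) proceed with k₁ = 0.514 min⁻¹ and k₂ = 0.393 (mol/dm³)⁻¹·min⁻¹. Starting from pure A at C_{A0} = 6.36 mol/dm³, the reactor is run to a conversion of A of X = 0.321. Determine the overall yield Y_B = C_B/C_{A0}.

C_A = C_{A0}(1−X) = 4.318 mol/dm³.
Along a PFR/batch, dC_B/dC_A = −r_B/(r_B+r_C) = −k₁/(k₁+k₂·C_A).
Integrating from C_{A0} to C_A: C_B = (0.514/0.393)·ln[(0.514+0.393·6.36)/(0.514+0.393·4.32)] = 1.308·ln(3.013/2.211) = 0.4049 mol/dm³.
Y_B = C_B/C_{A0} = 0.4049/6.36 = 0.0637.

0.0637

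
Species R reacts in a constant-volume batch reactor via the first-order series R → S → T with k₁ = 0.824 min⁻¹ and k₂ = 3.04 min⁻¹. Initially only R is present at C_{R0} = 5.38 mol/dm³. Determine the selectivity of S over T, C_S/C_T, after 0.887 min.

The intermediate concentration in a first-order A→B→C sequence is C_S = k₁C_{R0}(e^(−k₁t) − e^(−k₂t))/(k₂−k₁).
e^(−k₁t) = e^(−0.824×0.887) = e^(−0.7309) = 0.4815; e^(−k₂t) = e^(−2.696) = 0.06744.
C_S = 0.824×5.38/(3.04−0.824) × (0.4815−0.06744) = 2.001×0.4140 = 0.8283 mol/dm³.
C_R = C_{R0}e^(−k₁t) = 2.590 mol/dm³, so C_T = C_{R0}−C_R−C_S = 1.961 mol/dm³; C_S/C_T = 0.422.

0.422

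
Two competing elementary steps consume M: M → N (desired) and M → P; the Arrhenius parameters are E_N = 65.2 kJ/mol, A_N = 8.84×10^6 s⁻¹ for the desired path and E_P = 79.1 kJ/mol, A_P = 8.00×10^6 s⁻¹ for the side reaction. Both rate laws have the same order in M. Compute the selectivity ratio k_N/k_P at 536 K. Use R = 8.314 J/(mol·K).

25.0

Since both paths have the same order in M, the concentration cancels and S_{N/P} = k_N/k_P = (A_N/A_P)·exp[(E_P−E_N)/(RT)].
(E_P−E_N)/(RT) = (79.1−65.2)×10³/(8.314×536) = 13900/4456 = 3.119.
k_N/k_P = (8.84×10^6/8.00×10^6)·exp(3.119) = 1.105 × 22.63 = 25.0.
Since E_N < E_P, lowering the temperature improves selectivity toward N.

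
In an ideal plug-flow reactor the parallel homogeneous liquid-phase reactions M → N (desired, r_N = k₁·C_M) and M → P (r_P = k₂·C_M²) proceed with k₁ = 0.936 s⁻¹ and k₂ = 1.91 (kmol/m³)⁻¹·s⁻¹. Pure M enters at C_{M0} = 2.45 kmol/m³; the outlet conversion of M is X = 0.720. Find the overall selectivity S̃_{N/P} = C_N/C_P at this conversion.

C_M = C_{M0}(1−X) = 0.6860 kmol/m³.
Along a PFR/batch, dC_N/dC_M = −r_N/(r_N+r_P) = −k₁/(k₁+k₂·C_M).
Integrating from C_{M0} to C_M: C_N = (0.936/1.91)·ln[(0.936+1.91·2.45)/(0.936+1.91·0.686)] = 0.4901·ln(5.615/2.246) = 0.4490 kmol/m³.
C_P = (C_{M0}−C_M)−C_N = 1.315 kmol/m³; S̃_{N/P} = 0.4490/1.315 = 0.341.

0.341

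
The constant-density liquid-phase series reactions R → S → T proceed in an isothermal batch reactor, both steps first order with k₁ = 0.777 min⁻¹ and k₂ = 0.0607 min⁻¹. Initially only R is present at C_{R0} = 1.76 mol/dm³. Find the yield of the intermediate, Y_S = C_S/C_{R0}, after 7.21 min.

Solving the coupled first-order balances gives C_S(t) = [k₁/(k₂−k₁)]·C_{R0}·(e^(−k₁t) − e^(−k₂t)).
e^(−k₁t) = e^(−0.777×7.21) = e^(−5.602) = 0.003690; e^(−k₂t) = e^(−0.4376) = 0.6456.
C_S = 0.777×1.76/(0.0607−0.777) × (0.003690−0.6456) = (-1.909)×(-0.6419) = 1.225 mol/dm³.
Y_S = C_S/C_{R0} = 1.225/1.76 = 0.696.

0.696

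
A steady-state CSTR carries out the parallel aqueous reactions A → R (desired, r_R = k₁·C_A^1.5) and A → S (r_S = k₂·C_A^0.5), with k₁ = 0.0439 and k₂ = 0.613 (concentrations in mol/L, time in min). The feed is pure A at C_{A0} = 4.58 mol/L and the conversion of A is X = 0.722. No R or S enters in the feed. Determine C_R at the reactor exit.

0.276 mol/L

Exit C_A = C_{A0}(1−X) = 4.58×0.278 = 1.273 mol/L.
Rates in a CSTR are evaluated at the outlet concentration: r_R = 0.0439×1.273^1.5 = 0.06307, r_S = 0.613×1.273^0.5 = 0.6917.
Fraction of consumed A going to R: r_R/(r_R+r_S) = 0.08356.
C_R = 0.08356·C_{A0}·X = 0.08356×4.58×0.722 = 0.276 mol/L.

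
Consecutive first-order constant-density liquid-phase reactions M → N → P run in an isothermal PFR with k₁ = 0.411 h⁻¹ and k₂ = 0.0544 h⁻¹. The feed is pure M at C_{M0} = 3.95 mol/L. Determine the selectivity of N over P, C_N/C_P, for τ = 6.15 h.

3.91

Solving the coupled first-order balances gives C_N(τ) = [k₁/(k₂−k₁)]·C_{M0}·(e^(−k₁τ) − e^(−k₂τ)).
e^(−k₁τ) = e^(−0.411×6.15) = e^(−2.528) = 0.07985; e^(−k₂τ) = e^(−0.3346) = 0.7157.
C_N = 0.411×3.95/(0.0544−0.411) × (0.07985−0.7157) = (-4.553)×(-0.6358) = 2.895 mol/L.
C_M = C_{M0}e^(−k₁τ) = 0.3154 mol/L, so C_P = C_{M0}−C_M−C_N = 0.7400 mol/L; C_N/C_P = 3.91.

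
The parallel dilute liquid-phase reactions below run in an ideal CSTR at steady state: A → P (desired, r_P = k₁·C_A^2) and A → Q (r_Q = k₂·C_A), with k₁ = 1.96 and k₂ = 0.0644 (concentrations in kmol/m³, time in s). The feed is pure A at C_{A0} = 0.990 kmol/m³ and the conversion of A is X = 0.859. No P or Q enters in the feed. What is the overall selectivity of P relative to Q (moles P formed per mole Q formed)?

Exit C_A = C_{A0}(1−X) = 0.990×0.141 = 0.1396 kmol/m³.
A CSTR operates uniformly at the exit composition, giving r_P = 0.03819 and r_Q = 0.008990 (each k·C_A^n at C_A = 0.1396).
Overall selectivity = C_P/C_Q = r_Pτ/(r_Qτ) = r_P/r_Q = 4.25.

4.25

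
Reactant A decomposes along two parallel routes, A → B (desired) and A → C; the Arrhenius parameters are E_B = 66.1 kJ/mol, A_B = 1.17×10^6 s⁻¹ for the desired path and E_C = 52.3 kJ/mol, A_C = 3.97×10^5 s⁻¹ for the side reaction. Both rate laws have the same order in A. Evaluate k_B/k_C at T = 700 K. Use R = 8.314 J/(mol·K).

0.275

With equal orders, S_{B/C} = k_B/k_C = (A_B/A_C)·exp[(E_C−E_B)/(RT)].
(E_C−E_B)/(RT) = (52.3−66.1)×10³/(8.314×700) = -13800/5820 = -2.371.
k_B/k_C = (1.17×10^6/3.97×10^5)·exp(-2.371) = 2.947 × 0.09337 = 0.275.
Since E_B > E_C, raising the temperature improves selectivity toward B.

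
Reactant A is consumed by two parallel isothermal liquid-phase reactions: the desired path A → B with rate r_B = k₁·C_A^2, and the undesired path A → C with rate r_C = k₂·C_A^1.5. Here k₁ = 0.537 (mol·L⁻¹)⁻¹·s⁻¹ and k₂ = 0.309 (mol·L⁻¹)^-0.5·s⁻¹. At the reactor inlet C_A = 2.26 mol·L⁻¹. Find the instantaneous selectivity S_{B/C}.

2.61

S_{B/C} = r_B/r_C = (k₁·C_A^2)/(k₂·C_A^1.5) = (k₁/k₂)·C_A^0.5.
= (0.537×2.260^2) / (0.309×2.260^1.5) = 2.743/1.050 = 2.61.
Since the desired path is higher order in A, keeping C_A high (PFR or concentrated feed) favours B.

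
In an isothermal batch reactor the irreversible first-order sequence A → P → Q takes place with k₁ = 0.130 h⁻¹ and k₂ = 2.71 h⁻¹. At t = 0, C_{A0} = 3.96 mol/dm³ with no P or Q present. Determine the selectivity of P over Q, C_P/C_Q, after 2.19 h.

0.180

The intermediate concentration in a first-order A→B→C sequence is C_P = k₁C_{A0}(e^(−k₁t) − e^(−k₂t))/(k₂−k₁).
e^(−k₁t) = e^(−0.130×2.19) = e^(−0.2847) = 0.7522; e^(−k₂t) = e^(−5.935) = 0.002645.
C_P = 0.130×3.96/(2.71−0.130) × (0.7522−0.002645) = 0.1995×0.7496 = 0.1496 mol/dm³.
C_A = C_{A0}e^(−k₁t) = 2.979 mol/dm³, so C_Q = C_{A0}−C_A−C_P = 0.8316 mol/dm³; C_P/C_Q = 0.180.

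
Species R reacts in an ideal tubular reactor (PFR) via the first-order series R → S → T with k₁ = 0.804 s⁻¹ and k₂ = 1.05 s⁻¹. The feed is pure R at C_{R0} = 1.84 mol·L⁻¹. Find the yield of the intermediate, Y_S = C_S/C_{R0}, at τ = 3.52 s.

Solving the coupled first-order balances gives C_S(τ) = [k₁/(k₂−k₁)]·C_{R0}·(e^(−k₁τ) − e^(−k₂τ)).
e^(−k₁τ) = e^(−0.804×3.52) = e^(−2.830) = 0.05901; e^(−k₂τ) = e^(−3.696) = 0.02482.
C_S = 0.804×1.84/(1.05−0.804) × (0.05901−0.02482) = 6.014×0.03419 = 0.2056 mol·L⁻¹.
Y_S = C_S/C_{R0} = 0.2056/1.84 = 0.112.

0.112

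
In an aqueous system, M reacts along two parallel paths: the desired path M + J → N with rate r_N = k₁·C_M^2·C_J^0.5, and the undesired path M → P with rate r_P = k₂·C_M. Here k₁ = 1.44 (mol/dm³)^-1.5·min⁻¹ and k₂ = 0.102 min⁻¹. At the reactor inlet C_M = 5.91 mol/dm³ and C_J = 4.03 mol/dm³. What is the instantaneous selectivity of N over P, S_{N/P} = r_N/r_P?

167

S_{N/P} = r_N/r_P = (k₁·C_M^2·C_J^0.5)/(k₂·C_M) = (k₁/k₂)·C_M·C_J^0.5.
= (1.44×5.910^2×4.030^0.5) / (0.102×5.910) = 101.0/0.6028 = 167.
Since the desired path is higher order in M, keeping C_M high (PFR or concentrated feed) favours N.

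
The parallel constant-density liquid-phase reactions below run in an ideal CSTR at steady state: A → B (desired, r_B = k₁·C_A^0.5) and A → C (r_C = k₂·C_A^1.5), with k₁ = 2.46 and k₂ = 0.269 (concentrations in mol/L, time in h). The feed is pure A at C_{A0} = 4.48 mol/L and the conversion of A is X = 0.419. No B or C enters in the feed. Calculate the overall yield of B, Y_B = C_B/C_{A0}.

Exit C_A = C_{A0}(1−X) = 4.48×0.581 = 2.603 mol/L.
In a CSTR the entire volume is at exit conditions, so r_B = 2.46×2.603^0.5 = 3.969 and r_C = 0.269×2.603^1.5 = 1.130.
Fraction of consumed A going to B: r_B/(r_B+r_C) = 0.7784.
C_B = 0.7784·C_{A0}·X = 0.7784×4.48×0.419 = 1.46 mol/L; Y_B = C_B/C_{A0} = 0.326.

0.326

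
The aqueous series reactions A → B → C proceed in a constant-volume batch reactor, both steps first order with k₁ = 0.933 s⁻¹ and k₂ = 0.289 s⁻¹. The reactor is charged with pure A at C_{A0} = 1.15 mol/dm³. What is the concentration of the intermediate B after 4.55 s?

0.423 mol/dm³

The intermediate concentration in a first-order A→B→C sequence is C_B = k₁C_{A0}(e^(−k₁t) − e^(−k₂t))/(k₂−k₁).
e^(−k₁t) = e^(−0.933×4.55) = e^(−4.245) = 0.01433; e^(−k₂t) = e^(−1.315) = 0.2685.
C_B = 0.933×1.15/(0.289−0.933) × (0.01433−0.2685) = (-1.666)×(-0.2542) = 0.4234 mol/dm³.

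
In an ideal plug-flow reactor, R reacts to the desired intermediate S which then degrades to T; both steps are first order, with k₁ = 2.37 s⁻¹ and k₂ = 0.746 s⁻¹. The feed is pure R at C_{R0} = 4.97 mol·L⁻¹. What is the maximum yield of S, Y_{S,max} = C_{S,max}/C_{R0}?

0.588

Evaluating C_S at τ_opt = ln(k₂/k₁)/(k₂−k₁) gives C_{S,max}/C_{R0} = (k₁/k₂)^[k₂/(k₂−k₁)].
= (2.37/0.746)^(0.746/(0.746−2.37)) = (3.177)^(-0.4594) = 0.5880.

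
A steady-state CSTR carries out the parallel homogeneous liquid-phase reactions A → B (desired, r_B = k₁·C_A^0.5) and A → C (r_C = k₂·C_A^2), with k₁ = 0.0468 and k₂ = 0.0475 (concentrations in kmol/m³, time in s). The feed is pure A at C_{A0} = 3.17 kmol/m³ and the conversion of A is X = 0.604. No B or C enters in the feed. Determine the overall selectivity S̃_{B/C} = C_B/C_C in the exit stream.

Exit C_A = C_{A0}(1−X) = 3.17×0.396 = 1.255 kmol/m³.
Rates in a CSTR are evaluated at the outlet concentration: r_B = 0.0468×1.255^0.5 = 0.05244, r_C = 0.0475×1.255^2 = 0.07485.
Overall selectivity = C_B/C_C = r_Bτ/(r_Cτ) = r_B/r_C = 0.701.

0.701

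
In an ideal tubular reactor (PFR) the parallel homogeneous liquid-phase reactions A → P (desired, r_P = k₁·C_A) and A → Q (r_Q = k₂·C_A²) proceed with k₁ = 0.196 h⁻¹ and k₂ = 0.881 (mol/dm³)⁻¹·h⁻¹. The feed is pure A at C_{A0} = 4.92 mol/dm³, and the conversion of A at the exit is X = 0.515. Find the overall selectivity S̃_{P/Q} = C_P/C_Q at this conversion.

C_A = C_{A0}(1−X) = 2.386 mol/dm³.
Along a PFR/batch, dC_P/dC_A = −r_P/(r_P+r_Q) = −k₁/(k₁+k₂·C_A).
Integrating from C_{A0} to C_A: C_P = (0.196/0.881)·ln[(0.196+0.881·4.92)/(0.196+0.881·2.39)] = 0.2225·ln(4.531/2.298) = 0.1510 mol/dm³.
C_Q = (C_{A0}−C_A)−C_P = 2.383 mol/dm³; S̃_{P/Q} = 0.1510/2.383 = 0.0634.

0.0634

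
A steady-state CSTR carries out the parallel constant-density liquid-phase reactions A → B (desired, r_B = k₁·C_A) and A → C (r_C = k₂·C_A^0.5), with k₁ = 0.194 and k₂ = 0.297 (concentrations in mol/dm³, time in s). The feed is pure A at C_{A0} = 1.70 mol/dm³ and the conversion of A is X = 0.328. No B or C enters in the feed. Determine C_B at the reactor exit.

Exit C_A = C_{A0}(1−X) = 1.70×0.672 = 1.142 mol/dm³.
Rates in a CSTR are evaluated at the outlet concentration: r_B = 0.194×1.142 = 0.2216, r_C = 0.297×1.142^0.5 = 0.3174.
Fraction of consumed A going to B: r_B/(r_B+r_C) = 0.4111.
C_B = 0.4111·C_{A0}·X = 0.4111×1.70×0.328 = 0.229 mol/dm³.

0.229 mol/dm³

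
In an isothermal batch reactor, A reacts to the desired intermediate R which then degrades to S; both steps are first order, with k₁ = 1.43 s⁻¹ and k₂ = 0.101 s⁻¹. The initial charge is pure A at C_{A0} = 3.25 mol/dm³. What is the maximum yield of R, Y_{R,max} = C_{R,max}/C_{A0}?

0.818

For a first-order series the maximum intermediate yield is C_{R,max}/C_{A0} = (k₁/k₂)^[k₂/(k₂−k₁)].
= (1.43/0.101)^(0.101/(0.101−1.43)) = (14.16)^(-0.07600) = 0.8176.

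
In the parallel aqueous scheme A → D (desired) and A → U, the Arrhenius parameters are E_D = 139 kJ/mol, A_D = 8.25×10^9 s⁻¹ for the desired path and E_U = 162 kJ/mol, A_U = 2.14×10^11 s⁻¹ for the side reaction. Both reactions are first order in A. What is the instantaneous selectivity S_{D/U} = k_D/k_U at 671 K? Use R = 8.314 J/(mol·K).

k_D/k_U = (A_D/A_U)·exp[−(E_D−E_U)/(RT)] = (A_D/A_U)·exp[(E_U−E_D)/(RT)].
(E_U−E_D)/(RT) = (162−139)×10³/(8.314×671) = 23000/5579 = 4.123.
k_D/k_U = (8.25×10^9/2.14×10^11)·exp(4.123) = 0.03855 × 61.73 = 2.38.

2.38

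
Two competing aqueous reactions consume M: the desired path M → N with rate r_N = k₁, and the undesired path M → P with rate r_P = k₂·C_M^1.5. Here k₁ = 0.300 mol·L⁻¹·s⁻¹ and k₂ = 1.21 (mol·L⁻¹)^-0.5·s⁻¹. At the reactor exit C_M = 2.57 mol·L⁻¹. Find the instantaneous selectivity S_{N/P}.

S_{N/P} = r_N/r_P = (k₁)/(k₂·C_M^1.5) = (k₁/k₂)·C_M^-1.5.
= (0.300) / (1.21×2.570^1.5) = 0.3000/4.985 = 0.0602.

0.0602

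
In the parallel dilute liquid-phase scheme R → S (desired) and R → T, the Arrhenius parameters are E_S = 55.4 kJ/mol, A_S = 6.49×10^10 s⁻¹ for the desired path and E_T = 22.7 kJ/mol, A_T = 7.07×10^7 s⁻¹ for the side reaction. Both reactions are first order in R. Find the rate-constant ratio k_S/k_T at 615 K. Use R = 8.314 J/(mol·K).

Since both paths have the same order in R, the concentration cancels and S_{S/T} = k_S/k_T = (A_S/A_T)·exp[(E_T−E_S)/(RT)].
(E_T−E_S)/(RT) = (22.7−55.4)×10³/(8.314×615) = -32700/5113 = -6.395.
k_S/k_T = (6.49×10^10/7.07×10^7)·exp(-6.395) = 918.0 × 0.001669 = 1.53.
Since E_S > E_T, raising the temperature improves selectivity toward S.

1.53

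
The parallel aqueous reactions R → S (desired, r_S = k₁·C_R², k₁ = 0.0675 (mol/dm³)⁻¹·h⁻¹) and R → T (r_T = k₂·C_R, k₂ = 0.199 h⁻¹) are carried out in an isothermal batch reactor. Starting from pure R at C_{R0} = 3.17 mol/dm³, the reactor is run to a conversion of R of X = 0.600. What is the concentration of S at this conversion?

0.804 mol/dm³

C_R = C_{R0}(1−X) = 1.268 mol/dm³.
Along a PFR/batch, dC_T/dC_R = −r_T/(r_S+r_T) = −k₂/(k₂+k₁·C_R).
Integrating from C_{R0} to C_R: C_T = (0.199/0.0675)·ln[(0.199+0.0675·3.17)/(0.199+0.0675·1.27)] = 2.948·ln(0.4130/0.2846) = 1.098 mol/dm³.
Then C_S = (C_{R0}−C_R) − C_T = 1.902 − 1.098 = 0.8043 mol/dm³.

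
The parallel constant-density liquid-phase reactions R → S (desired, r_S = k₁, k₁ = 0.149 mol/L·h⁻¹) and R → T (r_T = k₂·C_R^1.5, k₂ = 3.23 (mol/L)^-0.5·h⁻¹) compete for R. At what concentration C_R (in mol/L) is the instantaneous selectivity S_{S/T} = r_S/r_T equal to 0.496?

0.205 mol/L

S_{S/T} = (k₁/k₂)·C_R^-1.5 ⇒ C_R = (S·k₂/k₁)^(1/(-1.5)).
= (0.496×3.23/0.149)^(-0.6667) = (10.75)^(-0.6667) = 0.205 mol/L.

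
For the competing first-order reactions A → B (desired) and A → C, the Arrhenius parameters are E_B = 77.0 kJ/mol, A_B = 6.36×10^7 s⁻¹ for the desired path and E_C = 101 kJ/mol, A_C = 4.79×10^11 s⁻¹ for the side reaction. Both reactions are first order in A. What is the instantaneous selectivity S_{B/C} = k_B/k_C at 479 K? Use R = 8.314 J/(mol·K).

With equal orders, S_{B/C} = k_B/k_C = (A_B/A_C)·exp[(E_C−E_B)/(RT)].
(E_C−E_B)/(RT) = (101−77.0)×10³/(8.314×479) = 24000/3982 = 6.027.
k_B/k_C = (6.36×10^7/4.79×10^11)·exp(6.027) = 1.328×10^-4 × 414.3 = 0.0550.
Since E_B < E_C, lowering the temperature improves selectivity toward B.

0.0550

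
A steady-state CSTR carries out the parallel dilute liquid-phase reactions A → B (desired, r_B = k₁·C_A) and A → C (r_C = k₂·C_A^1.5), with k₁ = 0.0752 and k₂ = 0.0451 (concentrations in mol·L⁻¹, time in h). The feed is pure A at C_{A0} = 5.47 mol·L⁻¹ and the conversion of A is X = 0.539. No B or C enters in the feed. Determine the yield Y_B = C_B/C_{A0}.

Exit C_A = C_{A0}(1−X) = 5.47×0.461 = 2.522 mol·L⁻¹.
A CSTR operates uniformly at the exit composition, giving r_B = 0.1896 and r_C = 0.1806 (each k·C_A^n at C_A = 2.522).
Fraction of consumed A going to B: r_B/(r_B+r_C) = 0.5122.
C_B = 0.5122·C_{A0}·X = 0.5122×5.47×0.539 = 1.51 mol·L⁻¹; Y_B = C_B/C_{A0} = 0.276.

0.276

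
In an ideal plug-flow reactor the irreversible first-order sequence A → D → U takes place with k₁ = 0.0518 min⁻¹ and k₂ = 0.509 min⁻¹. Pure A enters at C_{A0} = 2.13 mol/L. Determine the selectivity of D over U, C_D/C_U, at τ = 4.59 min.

For first-order series with pure A initially, C_D(τ) = k₁C_{A0}/(k₂−k₁)·(e^(−k₁τ) − e^(−k₂τ)).
e^(−k₁τ) = e^(−0.0518×4.59) = e^(−0.2378) = 0.7884; e^(−k₂τ) = e^(−2.336) = 0.09668.
C_D = 0.0518×2.13/(0.509−0.0518) × (0.7884−0.09668) = 0.2413×0.6917 = 0.1669 mol/L.
C_A = C_{A0}e^(−k₁τ) = 1.679 mol/L, so C_U = C_{A0}−C_A−C_D = 0.2838 mol/L; C_D/C_U = 0.588.

0.588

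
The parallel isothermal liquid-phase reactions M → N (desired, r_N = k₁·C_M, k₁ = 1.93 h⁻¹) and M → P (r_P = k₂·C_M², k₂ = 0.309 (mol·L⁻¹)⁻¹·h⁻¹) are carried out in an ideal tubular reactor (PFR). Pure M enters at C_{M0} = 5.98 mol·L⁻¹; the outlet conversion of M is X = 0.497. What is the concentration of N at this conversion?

1.74 mol·L⁻¹

C_M = C_{M0}(1−X) = 3.008 mol·L⁻¹.
Along a PFR/batch, dC_N/dC_M = −r_N/(r_N+r_P) = −k₁/(k₁+k₂·C_M).
Integrating from C_{M0} to C_M: C_N = (1.93/0.309)·ln[(1.93+0.309·5.98)/(1.93+0.309·3.01)] = 6.246·ln(3.778/2.859) = 1.740 mol·L⁻¹.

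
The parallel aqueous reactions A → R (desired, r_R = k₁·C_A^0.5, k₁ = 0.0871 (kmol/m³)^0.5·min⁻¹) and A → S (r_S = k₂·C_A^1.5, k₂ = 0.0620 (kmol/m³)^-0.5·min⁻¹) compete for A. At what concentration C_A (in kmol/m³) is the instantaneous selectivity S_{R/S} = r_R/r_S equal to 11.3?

S_{R/S} = (k₁/k₂)·C_A⁻¹ ⇒ C_A = (S·k₂/k₁)^(-1).
= (11.3×0.0620/0.0871)^(-1) = (8.044)^(-1) = 0.124 kmol/m³.

0.124 kmol/m³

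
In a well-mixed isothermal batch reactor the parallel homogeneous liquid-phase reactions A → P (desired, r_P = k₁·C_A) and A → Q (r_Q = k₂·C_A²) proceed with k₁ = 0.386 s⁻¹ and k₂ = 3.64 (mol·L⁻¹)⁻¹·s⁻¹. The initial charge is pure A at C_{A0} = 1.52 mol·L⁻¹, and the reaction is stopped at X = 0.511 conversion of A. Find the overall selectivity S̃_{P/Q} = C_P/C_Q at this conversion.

C_A = C_{A0}(1−X) = 0.7433 mol·L⁻¹.
Along a PFR/batch, dC_P/dC_A = −r_P/(r_P+r_Q) = −k₁/(k₁+k₂·C_A).
Integrating from C_{A0} to C_A: C_P = (0.386/3.64)·ln[(0.386+3.64·1.52)/(0.386+3.64·0.743)] = 0.1060·ln(5.919/3.092) = 0.06887 mol·L⁻¹.
C_Q = (C_{A0}−C_A)−C_P = 0.7078 mol·L⁻¹; S̃_{P/Q} = 0.06887/0.7078 = 0.0973.

0.0973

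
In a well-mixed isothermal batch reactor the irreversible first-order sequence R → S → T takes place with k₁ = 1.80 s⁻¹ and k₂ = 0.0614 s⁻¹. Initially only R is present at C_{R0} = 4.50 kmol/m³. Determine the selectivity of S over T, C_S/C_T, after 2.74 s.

Solving the coupled first-order balances gives C_S(t) = [k₁/(k₂−k₁)]·C_{R0}·(e^(−k₁t) − e^(−k₂t)).
e^(−k₁t) = e^(−1.80×2.74) = e^(−4.932) = 0.007212; e^(−k₂t) = e^(−0.1682) = 0.8452.
C_S = 1.80×4.50/(0.0614−1.80) × (0.007212−0.8452) = (-4.659)×(-0.8379) = 3.904 kmol/m³.
C_R = C_{R0}e^(−k₁t) = 0.03245 kmol/m³, so C_T = C_{R0}−C_R−C_S = 0.5636 kmol/m³; C_S/C_T = 6.93.

6.93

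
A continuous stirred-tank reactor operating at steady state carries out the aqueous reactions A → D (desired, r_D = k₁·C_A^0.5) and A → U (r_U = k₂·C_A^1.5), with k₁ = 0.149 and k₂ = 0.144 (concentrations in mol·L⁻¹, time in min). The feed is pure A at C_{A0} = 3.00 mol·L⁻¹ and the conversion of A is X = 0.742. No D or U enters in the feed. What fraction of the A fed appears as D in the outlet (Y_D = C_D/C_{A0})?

0.424

Exit C_A = C_{A0}(1−X) = 3.00×0.258 = 0.7740 mol·L⁻¹.
A CSTR operates uniformly at the exit composition, giving r_D = 0.1311 and r_U = 0.09806 (each k·C_A^n at C_A = 0.7740).
Fraction of consumed A going to D: r_D/(r_D+r_U) = 0.5721.
C_D = 0.5721·C_{A0}·X = 0.5721×3.00×0.742 = 1.27 mol·L⁻¹; Y_D = C_D/C_{A0} = 0.424.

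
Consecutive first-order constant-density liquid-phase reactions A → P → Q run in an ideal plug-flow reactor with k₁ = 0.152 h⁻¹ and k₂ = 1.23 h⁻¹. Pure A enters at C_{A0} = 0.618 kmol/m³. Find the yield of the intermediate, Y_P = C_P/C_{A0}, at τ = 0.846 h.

0.0742

For first-order series with pure A initially, C_P(τ) = k₁C_{A0}/(k₂−k₁)·(e^(−k₁τ) − e^(−k₂τ)).
e^(−k₁τ) = e^(−0.152×0.846) = e^(−0.1286) = 0.8793; e^(−k₂τ) = e^(−1.041) = 0.3532.
C_P = 0.152×0.618/(1.23−0.152) × (0.8793−0.3532) = 0.08714×0.5261 = 0.04584 kmol/m³.
Y_P = C_P/C_{A0} = 0.04584/0.618 = 0.0742.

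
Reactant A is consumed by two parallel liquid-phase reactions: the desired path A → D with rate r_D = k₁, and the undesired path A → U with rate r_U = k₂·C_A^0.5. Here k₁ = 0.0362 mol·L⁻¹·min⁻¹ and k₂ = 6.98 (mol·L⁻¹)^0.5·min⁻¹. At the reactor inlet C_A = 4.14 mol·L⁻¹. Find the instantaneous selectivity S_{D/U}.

0.00255

S_{D/U} = r_D/r_U = (k₁)/(k₂·C_A^0.5) = (k₁/k₂)·C_A^-0.5.
= (0.0362) / (6.98×4.140^0.5) = 0.03620/14.20 = 0.00255.
The undesired path is higher order in A, so low C_A (CSTR or dilute feed) favours D.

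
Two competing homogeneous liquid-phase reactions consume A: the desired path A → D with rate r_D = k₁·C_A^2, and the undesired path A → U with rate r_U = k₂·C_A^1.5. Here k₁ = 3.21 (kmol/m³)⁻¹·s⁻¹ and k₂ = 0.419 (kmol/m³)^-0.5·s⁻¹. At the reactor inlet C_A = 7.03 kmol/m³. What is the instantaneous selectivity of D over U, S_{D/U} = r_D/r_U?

S_{D/U} = r_D/r_U = (k₁·C_A^2)/(k₂·C_A^1.5) = (k₁/k₂)·C_A^0.5.
= (3.21×7.030^2) / (0.419×7.030^1.5) = 158.6/7.810 = 20.3.

20.3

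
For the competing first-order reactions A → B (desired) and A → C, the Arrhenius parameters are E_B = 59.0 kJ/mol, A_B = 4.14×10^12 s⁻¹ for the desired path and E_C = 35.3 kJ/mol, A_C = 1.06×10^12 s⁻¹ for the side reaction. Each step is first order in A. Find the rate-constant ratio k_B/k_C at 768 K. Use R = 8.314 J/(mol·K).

0.0954

With equal orders, S_{B/C} = k_B/k_C = (A_B/A_C)·exp[(E_C−E_B)/(RT)].
(E_C−E_B)/(RT) = (35.3−59.0)×10³/(8.314×768) = -23700/6385 = -3.712.
k_B/k_C = (4.14×10^12/1.06×10^12)·exp(-3.712) = 3.906 × 0.02444 = 0.0954.
Since E_B > E_C, raising the temperature improves selectivity toward B.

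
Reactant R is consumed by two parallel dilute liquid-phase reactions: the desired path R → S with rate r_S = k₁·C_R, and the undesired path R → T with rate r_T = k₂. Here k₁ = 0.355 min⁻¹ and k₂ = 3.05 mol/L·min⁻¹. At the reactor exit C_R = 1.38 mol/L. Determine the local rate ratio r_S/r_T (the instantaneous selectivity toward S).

S_{S/T} = r_S/r_T = (k₁·C_R)/(k₂) = (k₁/k₂)·C_R.
= (0.355×1.380) / (3.05) = 0.4899/3.050 = 0.161.

0.161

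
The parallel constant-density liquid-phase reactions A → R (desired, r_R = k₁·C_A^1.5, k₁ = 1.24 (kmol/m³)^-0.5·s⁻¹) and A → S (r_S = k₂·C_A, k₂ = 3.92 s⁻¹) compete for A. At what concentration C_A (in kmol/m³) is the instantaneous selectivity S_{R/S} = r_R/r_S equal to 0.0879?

0.0772 kmol/m³

S_{R/S} = (k₁/k₂)·C_A^0.5 ⇒ C_A = (S·k₂/k₁)^(2).
= (0.0879×3.92/1.24)^(2) = (0.2779)^(2) = 0.0772 kmol/m³.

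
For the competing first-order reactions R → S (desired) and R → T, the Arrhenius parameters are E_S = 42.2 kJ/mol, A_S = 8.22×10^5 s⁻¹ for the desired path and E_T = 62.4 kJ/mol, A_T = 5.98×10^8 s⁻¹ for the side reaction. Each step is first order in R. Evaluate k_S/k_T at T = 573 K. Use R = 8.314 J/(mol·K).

0.0954

Since both paths have the same order in R, the concentration cancels and S_{S/T} = k_S/k_T = (A_S/A_T)·exp[(E_T−E_S)/(RT)].
(E_T−E_S)/(RT) = (62.4−42.2)×10³/(8.314×573) = 20200/4764 = 4.240.
k_S/k_T = (8.22×10^5/5.98×10^8)·exp(4.240) = 0.001375 × 69.42 = 0.0954.
Since E_S < E_T, lowering the temperature improves selectivity toward S.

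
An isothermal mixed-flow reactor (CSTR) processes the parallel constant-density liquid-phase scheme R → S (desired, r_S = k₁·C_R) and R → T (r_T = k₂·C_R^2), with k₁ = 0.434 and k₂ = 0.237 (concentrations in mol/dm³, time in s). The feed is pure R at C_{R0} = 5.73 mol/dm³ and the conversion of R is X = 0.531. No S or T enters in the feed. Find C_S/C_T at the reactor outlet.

0.681

Exit C_R = C_{R0}(1−X) = 5.73×0.469 = 2.687 mol/dm³.
Rates in a CSTR are evaluated at the outlet concentration: r_S = 0.434×2.687 = 1.166, r_T = 0.237×2.687^2 = 1.712.
Overall selectivity = C_S/C_T = r_Sτ/(r_Tτ) = r_S/r_T = 0.681.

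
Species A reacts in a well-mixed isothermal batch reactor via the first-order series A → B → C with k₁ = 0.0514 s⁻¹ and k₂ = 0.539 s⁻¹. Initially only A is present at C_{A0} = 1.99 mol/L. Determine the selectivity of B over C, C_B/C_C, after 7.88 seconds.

0.260

Solving the coupled first-order balances gives C_B(t) = [k₁/(k₂−k₁)]·C_{A0}·(e^(−k₁t) − e^(−k₂t)).
e^(−k₁t) = e^(−0.0514×7.88) = e^(−0.4050) = 0.6670; e^(−k₂t) = e^(−4.247) = 0.01430.
C_B = 0.0514×1.99/(0.539−0.0514) × (0.6670−0.01430) = 0.2098×0.6527 = 0.1369 mol/L.
C_A = C_{A0}e^(−k₁t) = 1.327 mol/L, so C_C = C_{A0}−C_A−C_B = 0.5258 mol/L; C_B/C_C = 0.260.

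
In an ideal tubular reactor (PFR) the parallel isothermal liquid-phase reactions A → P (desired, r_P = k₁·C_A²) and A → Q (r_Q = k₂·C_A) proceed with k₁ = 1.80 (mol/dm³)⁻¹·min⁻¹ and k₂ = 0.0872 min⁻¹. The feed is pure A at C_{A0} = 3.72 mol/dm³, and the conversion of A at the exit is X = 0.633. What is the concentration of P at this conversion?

2.31 mol/dm³

C_A = C_{A0}(1−X) = 1.365 mol/dm³.
Along a PFR/batch, dC_Q/dC_A = −r_Q/(r_P+r_Q) = −k₂/(k₂+k₁·C_A).
Integrating from C_{A0} to C_A: C_Q = (0.0872/1.80)·ln[(0.0872+1.80·3.72)/(0.0872+1.80·1.37)] = 0.04844·ln(6.783/2.545) = 0.04750 mol/dm³.
Then C_P = (C_{A0}−C_A) − C_Q = 2.355 − 0.04750 = 2.307 mol/dm³.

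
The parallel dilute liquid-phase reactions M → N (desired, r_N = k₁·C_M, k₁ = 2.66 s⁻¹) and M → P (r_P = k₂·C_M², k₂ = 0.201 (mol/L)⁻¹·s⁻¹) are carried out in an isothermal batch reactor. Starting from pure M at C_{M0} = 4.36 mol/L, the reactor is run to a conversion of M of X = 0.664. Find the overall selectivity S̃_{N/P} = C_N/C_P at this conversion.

4.61

C_M = C_{M0}(1−X) = 1.465 mol/L.
Along a PFR/batch, dC_N/dC_M = −r_N/(r_N+r_P) = −k₁/(k₁+k₂·C_M).
Integrating from C_{M0} to C_M: C_N = (2.66/0.201)·ln[(2.66+0.201·4.36)/(2.66+0.201·1.46)] = 13.23·ln(3.536/2.954) = 2.379 mol/L.
C_P = (C_{M0}−C_M)−C_N = 0.5158 mol/L; S̃_{N/P} = 2.379/0.5158 = 4.61.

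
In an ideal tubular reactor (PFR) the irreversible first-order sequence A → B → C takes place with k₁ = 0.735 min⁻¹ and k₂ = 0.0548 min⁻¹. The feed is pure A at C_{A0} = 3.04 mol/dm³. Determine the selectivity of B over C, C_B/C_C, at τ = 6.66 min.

The intermediate concentration in a first-order A→B→C sequence is C_B = k₁C_{A0}(e^(−k₁τ) − e^(−k₂τ))/(k₂−k₁).
e^(−k₁τ) = e^(−0.735×6.66) = e^(−4.895) = 0.007483; e^(−k₂τ) = e^(−0.3650) = 0.6942.
C_B = 0.735×3.04/(0.0548−0.735) × (0.007483−0.6942) = (-3.285)×(-0.6867) = 2.256 mol/dm³.
C_A = C_{A0}e^(−k₁τ) = 0.02275 mol/dm³, so C_C = C_{A0}−C_A−C_B = 0.7614 mol/dm³; C_B/C_C = 2.96.

2.96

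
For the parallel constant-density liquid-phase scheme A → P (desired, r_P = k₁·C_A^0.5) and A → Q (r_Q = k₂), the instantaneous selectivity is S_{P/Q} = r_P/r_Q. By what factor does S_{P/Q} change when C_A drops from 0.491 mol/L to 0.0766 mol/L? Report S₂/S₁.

0.395

S_{P/Q} = (k₁/k₂)·C_A^0.5, so S₂/S₁ = (C_{A,2}/C_{A,1})^0.5.
= (0.0766/0.491)^0.5 = (0.1560)^0.5 = 0.395.
Selectivity toward P falls as C_A falls — high-concentration operation is favoured.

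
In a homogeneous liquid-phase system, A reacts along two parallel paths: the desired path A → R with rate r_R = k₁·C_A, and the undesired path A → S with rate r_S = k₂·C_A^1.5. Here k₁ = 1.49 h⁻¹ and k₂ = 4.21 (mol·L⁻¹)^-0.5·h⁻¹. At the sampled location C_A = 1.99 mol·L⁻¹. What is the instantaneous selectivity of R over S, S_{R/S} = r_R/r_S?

0.251

S_{R/S} = r_R/r_S = (k₁·C_A)/(k₂·C_A^1.5) = (k₁/k₂)·C_A^-0.5.
= (1.49×1.990) / (4.21×1.990^1.5) = 2.965/11.82 = 0.251.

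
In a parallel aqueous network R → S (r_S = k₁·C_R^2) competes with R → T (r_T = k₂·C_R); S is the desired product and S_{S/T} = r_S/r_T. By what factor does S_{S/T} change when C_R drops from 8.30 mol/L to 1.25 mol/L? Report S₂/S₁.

0.151

S_{S/T} = (k₁/k₂)·C_R, so S₂/S₁ = (C_{R,2}/C_{R,1}).
= 1.25/8.30 = 0.151.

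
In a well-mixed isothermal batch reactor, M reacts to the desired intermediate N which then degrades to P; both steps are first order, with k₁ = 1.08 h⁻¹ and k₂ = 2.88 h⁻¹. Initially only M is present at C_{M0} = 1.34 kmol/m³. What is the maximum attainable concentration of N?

For a first-order series the maximum intermediate yield is C_{N,max}/C_{M0} = (k₁/k₂)^[k₂/(k₂−k₁)].
= (1.08/2.88)^(2.88/(2.88−1.08)) = (0.3750)^(1.600) = 0.2082.
C_{N,max} = 0.2082×1.34 = 0.279 kmol/m³.

0.279 kmol/m³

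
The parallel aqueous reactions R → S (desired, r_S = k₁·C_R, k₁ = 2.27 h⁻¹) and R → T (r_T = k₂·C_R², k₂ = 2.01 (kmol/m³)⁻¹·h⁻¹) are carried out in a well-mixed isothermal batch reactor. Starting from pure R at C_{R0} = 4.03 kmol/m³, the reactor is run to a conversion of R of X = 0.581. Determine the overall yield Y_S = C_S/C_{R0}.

0.169

C_R = C_{R0}(1−X) = 1.689 kmol/m³.
Along a PFR/batch, dC_S/dC_R = −r_S/(r_S+r_T) = −k₁/(k₁+k₂·C_R).
Integrating from C_{R0} to C_R: C_S = (2.27/2.01)·ln[(2.27+2.01·4.03)/(2.27+2.01·1.69)] = 1.129·ln(10.37/5.664) = 0.6830 kmol/m³.
Y_S = C_S/C_{R0} = 0.6830/4.03 = 0.169.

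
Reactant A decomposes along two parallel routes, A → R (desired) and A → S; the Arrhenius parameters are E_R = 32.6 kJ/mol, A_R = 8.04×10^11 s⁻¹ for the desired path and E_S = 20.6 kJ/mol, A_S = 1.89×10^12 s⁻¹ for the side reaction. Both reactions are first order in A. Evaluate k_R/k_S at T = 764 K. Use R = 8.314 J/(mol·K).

Since both paths have the same order in A, the concentration cancels and S_{R/S} = k_R/k_S = (A_R/A_S)·exp[(E_S−E_R)/(RT)].
(E_S−E_R)/(RT) = (20.6−32.6)×10³/(8.314×764) = -12000/6352 = -1.889.
k_R/k_S = (8.04×10^11/1.89×10^12)·exp(-1.889) = 0.4254 × 0.1512 = 0.0643.

0.0643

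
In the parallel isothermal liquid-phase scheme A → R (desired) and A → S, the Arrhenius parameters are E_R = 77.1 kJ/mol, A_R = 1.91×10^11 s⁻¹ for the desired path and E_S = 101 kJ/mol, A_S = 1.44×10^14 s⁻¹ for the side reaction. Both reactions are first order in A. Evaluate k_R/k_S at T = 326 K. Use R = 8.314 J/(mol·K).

8.96

Since both paths have the same order in A, the concentration cancels and S_{R/S} = k_R/k_S = (A_R/A_S)·exp[(E_S−E_R)/(RT)].
(E_S−E_R)/(RT) = (101−77.1)×10³/(8.314×326) = 23900/2710 = 8.818.
k_R/k_S = (1.91×10^11/1.44×10^14)·exp(8.818) = 0.001326 × 6755 = 8.96.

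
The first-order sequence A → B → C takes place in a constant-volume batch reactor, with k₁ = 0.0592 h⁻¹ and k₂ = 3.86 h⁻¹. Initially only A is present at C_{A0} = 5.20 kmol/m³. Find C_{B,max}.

0.0747 kmol/m³

At the optimum, C_{B,max}/C_{A0} = (k₁/k₂)^[k₂/(k₂−k₁)].
= (0.0592/3.86)^(3.86/(3.86−0.0592)) = (0.01534)^(1.016) = 0.01437.
C_{B,max} = 0.01437×5.20 = 0.0747 kmol/m³.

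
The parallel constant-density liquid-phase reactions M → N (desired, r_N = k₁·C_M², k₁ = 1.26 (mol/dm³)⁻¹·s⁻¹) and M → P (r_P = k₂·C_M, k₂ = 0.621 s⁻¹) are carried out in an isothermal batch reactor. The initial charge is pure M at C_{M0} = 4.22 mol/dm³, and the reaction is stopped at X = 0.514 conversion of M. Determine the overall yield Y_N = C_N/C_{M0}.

C_M = C_{M0}(1−X) = 2.051 mol/dm³.
Along a PFR/batch, dC_P/dC_M = −r_P/(r_N+r_P) = −k₂/(k₂+k₁·C_M).
Integrating from C_{M0} to C_M: C_P = (0.621/1.26)·ln[(0.621+1.26·4.22)/(0.621+1.26·2.05)] = 0.4929·ln(5.938/3.205) = 0.3039 mol/dm³.
Then C_N = (C_{M0}−C_M) − C_P = 2.169 − 0.3039 = 1.865 mol/dm³.
Y_N = C_N/C_{M0} = 1.865/4.22 = 0.442.

0.442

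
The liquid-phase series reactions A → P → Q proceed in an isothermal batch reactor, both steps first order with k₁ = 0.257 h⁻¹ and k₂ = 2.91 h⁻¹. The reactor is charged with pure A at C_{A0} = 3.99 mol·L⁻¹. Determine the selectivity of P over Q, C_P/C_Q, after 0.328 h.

Solving the coupled first-order balances gives C_P(t) = [k₁/(k₂−k₁)]·C_{A0}·(e^(−k₁t) − e^(−k₂t)).
e^(−k₁t) = e^(−0.257×0.328) = e^(−0.08430) = 0.9192; e^(−k₂t) = e^(−0.9545) = 0.3850.
C_P = 0.257×3.99/(2.91−0.257) × (0.9192−0.3850) = 0.3865×0.5341 = 0.2065 mol·L⁻¹.
C_A = C_{A0}e^(−k₁t) = 3.667 mol·L⁻¹, so C_Q = C_{A0}−C_A−C_P = 0.1161 mol·L⁻¹; C_P/C_Q = 1.78.

1.78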